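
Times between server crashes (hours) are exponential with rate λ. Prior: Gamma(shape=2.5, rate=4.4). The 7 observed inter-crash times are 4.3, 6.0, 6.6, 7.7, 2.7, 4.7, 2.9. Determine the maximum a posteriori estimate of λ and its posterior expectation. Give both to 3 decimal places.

Σ times = 34.9. Posterior: Gamma(shape = 2.5+7 = 9.5, rate = 4.4+34.9 = 39.3).
Mode = (α−1)/β = 8.5/39.3 = 0.216.
Mean = α/β = 9.5/39.3 = 0.242.
The mean is pulled above the mode by the posterior's right skew.

maximum a posteriori estimate = 0.216, posterior expectation = 0.242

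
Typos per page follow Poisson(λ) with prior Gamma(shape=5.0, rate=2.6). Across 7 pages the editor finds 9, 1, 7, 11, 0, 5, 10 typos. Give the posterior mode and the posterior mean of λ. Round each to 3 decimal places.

MAP: 4.896. Posterior mean: 5.000.

Σ counts = 43. Posterior: Gamma(shape = 5.0+43 = 48.0, rate = 2.6+7 = 9.6).
Mode = (α−1)/β = 47.0/9.6 = 4.896.
Mean = α/β = 48.0/9.6 = 5.000.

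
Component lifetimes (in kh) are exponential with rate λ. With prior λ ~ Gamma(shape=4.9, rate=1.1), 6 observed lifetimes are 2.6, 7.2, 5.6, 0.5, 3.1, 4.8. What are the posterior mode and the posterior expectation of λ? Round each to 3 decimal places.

Σ times = 23.8. Posterior: Gamma(shape = 4.9+6 = 10.9, rate = 1.1+23.8 = 24.9).
Mode = (α−1)/β = 9.9/24.9 = 0.398.
Mean = α/β = 10.9/24.9 = 0.438.

MAP: 0.398. Posterior mean: 0.438.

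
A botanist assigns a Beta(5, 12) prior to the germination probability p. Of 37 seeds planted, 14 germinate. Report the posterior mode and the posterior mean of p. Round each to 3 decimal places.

MAP: 0.346. Posterior mean: 0.352.

Posterior: Beta(5+14, 12+23) = Beta(19, 35).
Mode = (19−1)/(19+35−2) = 18/52 = 0.346.
Mean = 19/(19+35) = 19/54 = 0.352.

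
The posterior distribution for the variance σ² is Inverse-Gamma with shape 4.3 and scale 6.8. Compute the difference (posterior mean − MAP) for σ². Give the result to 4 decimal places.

0.7776

Mode = β/(α+1) = 6.8/5.3 = 1.2830.
Mean = β/(α−1) = 6.8/3.3 = 2.0606.
Difference = 2.0606 − 1.2830 = 0.7776.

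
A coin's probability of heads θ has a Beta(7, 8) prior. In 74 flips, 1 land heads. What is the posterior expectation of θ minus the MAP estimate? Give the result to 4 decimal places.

0.0094

Posterior: Beta(7+1, 8+73) = Beta(8, 81).
Mode = (8−1)/(8+81−2) = 7/87 = 0.0805.
Mean = 8/(8+81) = 8/89 = 0.0899.
Difference = 0.0899 − 0.0805 = 0.0094.
The mean is pulled above the mode by the posterior's right skew.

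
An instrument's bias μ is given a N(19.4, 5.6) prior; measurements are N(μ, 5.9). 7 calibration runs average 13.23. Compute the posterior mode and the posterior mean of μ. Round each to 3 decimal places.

MAP = 14.037; posterior mean = 14.037

Posterior for μ is Normal. Precision-weighted mean: (1/5.6·19.4 + 7/5.9·13.23) / (1/5.6 + 7/5.9) = 14.037.
A Normal posterior is symmetric, so mode = mean.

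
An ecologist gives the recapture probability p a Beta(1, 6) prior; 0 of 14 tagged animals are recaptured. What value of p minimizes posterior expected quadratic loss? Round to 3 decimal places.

0.048

Posterior: Beta(1+0, 6+14) = Beta(1, 20).
Since α = 1 ≤ 1 and β > 1, the Beta density is monotone decreasing on [0,1]; the mode is at 0.
Mean = 1/(1+20) = 0.048.
Quadratic loss ⇒ the optimal estimator is the posterior mean.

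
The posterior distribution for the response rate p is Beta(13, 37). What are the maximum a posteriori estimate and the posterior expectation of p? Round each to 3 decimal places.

Mode = (13−1)/(13+37−2) = 12/48 = 0.250.
Mean = 13/(13+37) = 13/50 = 0.260.
Mean > mode: the posterior has a right tail.

p_MAP = 0.250, E[p|data] = 0.260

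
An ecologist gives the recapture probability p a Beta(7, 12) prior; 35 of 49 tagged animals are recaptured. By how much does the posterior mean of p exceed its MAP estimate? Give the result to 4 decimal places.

Posterior: Beta(7+35, 12+14) = Beta(42, 26).
Mode = (42−1)/(42+26−2) = 41/66 = 0.6212.
Mean = 42/(42+26) = 42/68 = 0.6176.
Difference = 0.6176 − 0.6212 = -0.0036.

-0.0036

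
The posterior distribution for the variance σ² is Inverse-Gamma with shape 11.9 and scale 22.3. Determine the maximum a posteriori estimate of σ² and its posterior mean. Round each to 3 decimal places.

Mode = β/(α+1) = 22.3/12.9 = 1.729.
Mean = β/(α−1) = 22.3/10.9 = 2.046.
Mean > mode: the posterior has a right tail.

MAP = 1.729, posterior mean = 2.046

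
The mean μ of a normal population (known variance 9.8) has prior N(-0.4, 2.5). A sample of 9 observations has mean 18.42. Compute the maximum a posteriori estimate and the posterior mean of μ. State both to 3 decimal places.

maximum a posteriori estimate = 12.710, posterior mean = 12.710

Posterior for μ is Normal. Precision-weighted mean: (1/2.5·-0.4 + 9/9.8·18.42) / (1/2.5 + 9/9.8) = 12.710.
A Normal posterior is symmetric, so mode = mean.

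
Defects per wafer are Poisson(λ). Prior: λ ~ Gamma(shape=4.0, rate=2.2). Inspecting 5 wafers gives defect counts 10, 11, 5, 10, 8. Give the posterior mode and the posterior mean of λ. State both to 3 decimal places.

MAP: 6.528. Posterior mean: 6.667.

Σ counts = 44. Posterior: Gamma(shape = 4.0+44 = 48.0, rate = 2.2+5 = 7.2).
Mode = (α−1)/β = 47.0/7.2 = 6.528.
Mean = α/β = 48.0/7.2 = 6.667.
Mean > mode: the posterior has a right tail.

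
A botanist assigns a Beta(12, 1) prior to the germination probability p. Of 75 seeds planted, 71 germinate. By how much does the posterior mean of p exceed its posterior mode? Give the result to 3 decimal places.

Posterior: Beta(12+71, 1+4) = Beta(83, 5).
Mode = (83−1)/(83+5−2) = 82/86 = 0.953.
Mean = 83/(83+5) = 83/88 = 0.943.
Difference = 0.943 − 0.953 = -0.010.
Mode > mean: the posterior has a left tail.

-0.010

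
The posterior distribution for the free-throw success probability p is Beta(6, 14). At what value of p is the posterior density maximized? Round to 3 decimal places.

Mode = (6−1)/(6+14−2) = 5/18 = 0.278.
Mean = 6/(6+14) = 6/20 = 0.300.
This is the posterior mode — the MAP estimate.

0.278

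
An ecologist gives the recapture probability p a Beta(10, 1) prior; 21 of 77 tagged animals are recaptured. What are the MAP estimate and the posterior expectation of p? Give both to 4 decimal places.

Posterior: Beta(10+21, 1+56) = Beta(31, 57).
Mode = (31−1)/(31+57−2) = 30/86 = 0.3488.
Mean = 31/(31+57) = 31/88 = 0.3523.

MAP estimate = 0.3488, posterior expectation = 0.3523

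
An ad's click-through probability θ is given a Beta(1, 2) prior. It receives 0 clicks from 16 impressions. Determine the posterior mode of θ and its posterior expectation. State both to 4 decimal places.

Posterior: Beta(1+0, 2+16) = Beta(1, 18).
Since α = 1 ≤ 1 and β > 1, the Beta density is monotone decreasing on [0,1]; the mode is at 0.
Mean = 1/(1+18) = 0.0526.
The mean is pulled above the mode by the posterior's right skew.

MAP: 0.0000. Posterior mean: 0.0526.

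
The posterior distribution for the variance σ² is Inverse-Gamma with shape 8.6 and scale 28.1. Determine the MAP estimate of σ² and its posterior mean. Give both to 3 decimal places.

Mode = β/(α+1) = 28.1/9.6 = 2.927.
Mean = β/(α−1) = 28.1/7.6 = 3.697.

MAP = 2.927; posterior mean = 3.697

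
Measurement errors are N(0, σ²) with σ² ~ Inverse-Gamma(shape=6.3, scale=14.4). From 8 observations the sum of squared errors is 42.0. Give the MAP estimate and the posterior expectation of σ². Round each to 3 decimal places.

Posterior: Inverse-Gamma(shape = 6.3+8/2 = 10.3, scale = 14.4+42.0/2 = 35.4).
Mode = β/(α+1) = 35.4/11.3 = 3.133.
Mean = β/(α−1) = 35.4/9.3 = 3.806.

σ²_MAP = 3.133, E[σ²|data] = 3.806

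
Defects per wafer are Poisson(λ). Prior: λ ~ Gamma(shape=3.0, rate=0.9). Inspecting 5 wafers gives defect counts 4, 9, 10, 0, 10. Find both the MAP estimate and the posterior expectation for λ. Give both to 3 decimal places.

MAP estimate = 5.932, posterior expectation = 6.102

Σ counts = 33. Posterior: Gamma(shape = 3.0+33 = 36.0, rate = 0.9+5 = 5.9).
Mode = (α−1)/β = 35.0/5.9 = 5.932.
Mean = α/β = 36.0/5.9 = 6.102.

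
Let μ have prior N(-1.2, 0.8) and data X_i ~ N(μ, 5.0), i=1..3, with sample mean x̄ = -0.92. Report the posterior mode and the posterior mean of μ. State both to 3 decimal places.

μ_MAP = -1.109, E[μ|data] = -1.109

Posterior for μ is Normal. Precision-weighted mean: (1/0.8·-1.2 + 3/5.0·-0.92) / (1/0.8 + 3/5.0) = -1.109.
A Normal posterior is symmetric, so mode = mean.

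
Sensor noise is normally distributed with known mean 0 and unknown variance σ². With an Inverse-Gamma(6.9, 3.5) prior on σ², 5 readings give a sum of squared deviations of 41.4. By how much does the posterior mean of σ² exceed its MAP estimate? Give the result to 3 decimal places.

0.554

Posterior: Inverse-Gamma(shape = 6.9+5/2 = 9.4, scale = 3.5+41.4/2 = 24.2).
Mode = β/(α+1) = 24.2/10.4 = 2.327.
Mean = β/(α−1) = 24.2/8.4 = 2.881.
Difference = 2.881 − 2.327 = 0.554.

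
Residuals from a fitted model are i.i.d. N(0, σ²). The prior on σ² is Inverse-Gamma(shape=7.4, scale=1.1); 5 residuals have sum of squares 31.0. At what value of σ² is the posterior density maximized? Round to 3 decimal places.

Posterior: Inverse-Gamma(shape = 7.4+5/2 = 9.9, scale = 1.1+31.0/2 = 16.6).
Mode = β/(α+1) = 16.6/10.9 = 1.523.
Mean = β/(α−1) = 16.6/8.9 = 1.865.
This is the posterior mode — the MAP estimate.

1.523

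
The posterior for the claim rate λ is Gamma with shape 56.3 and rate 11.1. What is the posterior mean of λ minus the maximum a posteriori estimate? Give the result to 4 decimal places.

Mode = (α−1)/β = 55.3/11.1 = 4.9820.
Mean = α/β = 56.3/11.1 = 5.0721.
Difference = 5.0721 − 4.9820 = 0.0901.

0.0901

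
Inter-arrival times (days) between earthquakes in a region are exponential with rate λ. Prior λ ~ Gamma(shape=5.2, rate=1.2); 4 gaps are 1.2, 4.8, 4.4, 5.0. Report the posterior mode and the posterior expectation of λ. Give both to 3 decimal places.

MAP: 0.494. Posterior mean: 0.554.

Σ times = 15.4. Posterior: Gamma(shape = 5.2+4 = 9.2, rate = 1.2+15.4 = 16.6).
Mode = (α−1)/β = 8.2/16.6 = 0.494.
Mean = α/β = 9.2/16.6 = 0.554.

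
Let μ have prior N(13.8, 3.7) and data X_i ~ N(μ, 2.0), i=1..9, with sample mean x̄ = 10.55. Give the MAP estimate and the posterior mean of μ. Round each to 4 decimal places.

Posterior for μ is Normal. Precision-weighted mean: (1/3.7·13.8 + 9/2.0·10.55) / (1/3.7 + 9/2.0) = 10.7341.
A Normal posterior is symmetric, so mode = mean.

μ_MAP = 10.7341, E[μ|data] = 10.7341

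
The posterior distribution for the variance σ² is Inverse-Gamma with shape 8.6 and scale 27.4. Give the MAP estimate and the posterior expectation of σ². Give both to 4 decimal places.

MAP = 2.8542; posterior mean = 3.6053

Mode = β/(α+1) = 27.4/9.6 = 2.8542.
Mean = β/(α−1) = 27.4/7.6 = 3.6053.
Mean > mode: the posterior has a right tail.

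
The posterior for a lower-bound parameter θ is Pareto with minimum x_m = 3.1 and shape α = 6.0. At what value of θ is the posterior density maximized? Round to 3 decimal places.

The Pareto density is strictly decreasing on [x_m, ∞), so the mode is x_m = 3.100.
Mean = α·x_m/(α−1) = 6.0·3.1/5.0 = 3.720.
This is the posterior mode — the MAP estimate.

3.100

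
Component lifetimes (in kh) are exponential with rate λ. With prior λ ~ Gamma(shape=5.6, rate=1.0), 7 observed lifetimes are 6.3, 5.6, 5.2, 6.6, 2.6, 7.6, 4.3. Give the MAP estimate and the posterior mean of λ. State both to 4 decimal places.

λ_MAP = 0.2959, E[λ|data] = 0.3214

Σ times = 38.2. Posterior: Gamma(shape = 5.6+7 = 12.6, rate = 1.0+38.2 = 39.2).
Mode = (α−1)/β = 11.6/39.2 = 0.2959.
Mean = α/β = 12.6/39.2 = 0.3214.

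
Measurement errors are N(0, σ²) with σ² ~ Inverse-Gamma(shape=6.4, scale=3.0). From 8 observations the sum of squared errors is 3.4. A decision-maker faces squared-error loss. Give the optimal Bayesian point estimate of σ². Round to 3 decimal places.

Posterior: Inverse-Gamma(shape = 6.4+8/2 = 10.4, scale = 3.0+3.4/2 = 4.7).
Mode = β/(α+1) = 4.7/11.4 = 0.412.
Mean = β/(α−1) = 4.7/9.4 = 0.500.
Squared-error loss ⇒ the optimal estimator is the posterior mean.

0.500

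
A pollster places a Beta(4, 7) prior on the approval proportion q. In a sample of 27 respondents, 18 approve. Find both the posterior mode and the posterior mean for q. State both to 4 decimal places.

Posterior: Beta(4+18, 7+9) = Beta(22, 16).
Mode = (22−1)/(22+16−2) = 21/36 = 0.5833.
Mean = 22/(22+16) = 22/38 = 0.5789.
Mode > mean: the posterior has a left tail.

MAP: 0.5833. Posterior mean: 0.5789.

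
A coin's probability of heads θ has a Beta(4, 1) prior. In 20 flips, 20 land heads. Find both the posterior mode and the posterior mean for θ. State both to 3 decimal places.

MAP = 1.000, posterior mean = 0.960

Posterior: Beta(4+20, 1+0) = Beta(24, 1).
Since β = 1 ≤ 1 and α > 1, the Beta density is monotone increasing on [0,1]; the mode is at 1.
Mean = 24/(24+1) = 0.960.
The posterior is left-skewed, so the mode exceeds the mean.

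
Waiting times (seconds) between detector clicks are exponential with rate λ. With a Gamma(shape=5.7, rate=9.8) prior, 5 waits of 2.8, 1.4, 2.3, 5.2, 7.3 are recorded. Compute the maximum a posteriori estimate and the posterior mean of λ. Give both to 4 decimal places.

maximum a posteriori estimate = 0.3368, posterior mean = 0.3715

Σ times = 19.0. Posterior: Gamma(shape = 5.7+5 = 10.7, rate = 9.8+19.0 = 28.8).
Mode = (α−1)/β = 9.7/28.8 = 0.3368.
Mean = α/β = 10.7/28.8 = 0.3715.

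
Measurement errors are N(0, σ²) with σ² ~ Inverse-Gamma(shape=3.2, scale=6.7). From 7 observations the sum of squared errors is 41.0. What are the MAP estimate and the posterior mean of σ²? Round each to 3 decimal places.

MAP: 3.532. Posterior mean: 4.772.

Posterior: Inverse-Gamma(shape = 3.2+7/2 = 6.7, scale = 6.7+41.0/2 = 27.2).
Mode = β/(α+1) = 27.2/7.7 = 3.532.
Mean = β/(α−1) = 27.2/5.7 = 4.772.
The posterior is right-skewed, so the mean exceeds the mode.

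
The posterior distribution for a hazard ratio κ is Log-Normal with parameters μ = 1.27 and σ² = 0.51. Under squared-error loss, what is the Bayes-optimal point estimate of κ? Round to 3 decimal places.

Mode = exp(μ − σ²) = exp(0.76) = 2.138.
Mean = exp(μ + σ²/2) = exp(1.525) = 4.595.
Squared-error loss ⇒ the optimal estimator is the posterior mean.

4.595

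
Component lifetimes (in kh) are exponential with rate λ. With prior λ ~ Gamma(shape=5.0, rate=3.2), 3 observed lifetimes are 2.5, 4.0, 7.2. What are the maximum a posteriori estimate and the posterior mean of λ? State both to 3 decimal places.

MAP: 0.414. Posterior mean: 0.473.

Σ times = 13.7. Posterior: Gamma(shape = 5.0+3 = 8.0, rate = 3.2+13.7 = 16.9).
Mode = (α−1)/β = 7.0/16.9 = 0.414.
Mean = α/β = 8.0/16.9 = 0.473.
The mean is pulled above the mode by the posterior's right skew.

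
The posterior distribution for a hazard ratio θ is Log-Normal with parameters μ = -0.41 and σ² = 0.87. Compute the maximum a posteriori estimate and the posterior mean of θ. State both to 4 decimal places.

Mode = exp(μ − σ²) = exp(-1.28) = 0.2780.
Mean = exp(μ + σ²/2) = exp(0.025) = 1.0253.

θ_MAP = 0.2780, E[θ|data] = 1.0253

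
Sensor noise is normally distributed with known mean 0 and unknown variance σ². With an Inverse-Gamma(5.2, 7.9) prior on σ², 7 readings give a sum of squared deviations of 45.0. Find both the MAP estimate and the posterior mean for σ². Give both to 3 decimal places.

MAP estimate = 3.134, posterior mean = 3.948

Posterior: Inverse-Gamma(shape = 5.2+7/2 = 8.7, scale = 7.9+45.0/2 = 30.4).
Mode = β/(α+1) = 30.4/9.7 = 3.134.
Mean = β/(α−1) = 30.4/7.7 = 3.948.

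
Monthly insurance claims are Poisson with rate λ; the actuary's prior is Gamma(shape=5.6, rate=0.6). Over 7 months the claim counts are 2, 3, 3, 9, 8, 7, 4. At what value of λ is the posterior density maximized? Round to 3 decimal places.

5.342

Σ counts = 36. Posterior: Gamma(shape = 5.6+36 = 41.6, rate = 0.6+7 = 7.6).
Mode = (α−1)/β = 40.6/7.6 = 5.342.
Mean = α/β = 41.6/7.6 = 5.474.
This is the posterior mode — the MAP estimate.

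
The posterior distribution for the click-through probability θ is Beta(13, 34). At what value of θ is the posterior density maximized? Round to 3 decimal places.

Mode = (13−1)/(13+34−2) = 12/45 = 0.267.
Mean = 13/(13+34) = 13/47 = 0.277.
This is the posterior mode — the MAP estimate.

0.267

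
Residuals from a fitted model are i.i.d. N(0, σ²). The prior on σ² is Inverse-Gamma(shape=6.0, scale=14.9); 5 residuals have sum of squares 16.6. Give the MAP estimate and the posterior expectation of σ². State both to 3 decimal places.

Posterior: Inverse-Gamma(shape = 6.0+5/2 = 8.5, scale = 14.9+16.6/2 = 23.2).
Mode = β/(α+1) = 23.2/9.5 = 2.442.
Mean = β/(α−1) = 23.2/7.5 = 3.093.
Mean > mode: the posterior has a right tail.

σ²_MAP = 2.442, E[σ²|data] = 3.093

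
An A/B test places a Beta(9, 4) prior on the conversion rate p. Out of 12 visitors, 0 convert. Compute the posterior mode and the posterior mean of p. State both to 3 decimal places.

Posterior: Beta(9+0, 4+12) = Beta(9, 16).
Mode = (9−1)/(9+16−2) = 8/23 = 0.348.
Mean = 9/(9+16) = 9/25 = 0.360.
Right-skewed posterior ⇒ mode < mean.

MAP: 0.348. Posterior mean: 0.360.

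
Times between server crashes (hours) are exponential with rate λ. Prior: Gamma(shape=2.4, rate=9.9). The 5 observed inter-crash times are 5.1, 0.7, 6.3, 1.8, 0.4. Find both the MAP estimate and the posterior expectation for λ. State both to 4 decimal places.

MAP estimate = 0.2645, posterior expectation = 0.3058

Σ times = 14.3. Posterior: Gamma(shape = 2.4+5 = 7.4, rate = 9.9+14.3 = 24.2).
Mode = (α−1)/β = 6.4/24.2 = 0.2645.
Mean = α/β = 7.4/24.2 = 0.3058.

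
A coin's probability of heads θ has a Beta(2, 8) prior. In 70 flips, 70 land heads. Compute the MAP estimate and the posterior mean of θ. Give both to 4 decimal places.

Posterior: Beta(2+70, 8+0) = Beta(72, 8).
Mode = (72−1)/(72+8−2) = 71/78 = 0.9103.
Mean = 72/(72+8) = 72/80 = 0.9000.

MAP: 0.9103. Posterior mean: 0.9000.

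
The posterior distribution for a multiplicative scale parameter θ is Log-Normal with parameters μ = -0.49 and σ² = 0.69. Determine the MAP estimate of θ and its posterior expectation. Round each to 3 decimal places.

MAP = 0.307; posterior mean = 0.865

Mode = exp(μ − σ²) = exp(-1.18) = 0.307.
Mean = exp(μ + σ²/2) = exp(-0.145) = 0.865.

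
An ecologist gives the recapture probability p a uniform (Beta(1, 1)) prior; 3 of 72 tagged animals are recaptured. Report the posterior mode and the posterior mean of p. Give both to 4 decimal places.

Posterior: Beta(1+3, 1+69) = Beta(4, 70).
Mode = (4−1)/(4+70−2) = 3/72 = 0.0417.
With a flat prior the MAP equals the MLE, 3/72.
Mean = 4/(4+70) = 4/74 = 0.0541.
The posterior is right-skewed, so the mean exceeds the mode.

MAP = 0.0417; posterior mean = 0.0541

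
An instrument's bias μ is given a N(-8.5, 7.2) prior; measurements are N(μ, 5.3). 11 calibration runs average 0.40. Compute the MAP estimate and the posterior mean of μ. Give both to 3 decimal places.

Posterior for μ is Normal. Precision-weighted mean: (1/7.2·-8.5 + 11/5.3·0.40) / (1/7.2 + 11/5.3) = -0.158.
A Normal posterior is symmetric, so mode = mean.

MAP: -0.158. Posterior mean: -0.158.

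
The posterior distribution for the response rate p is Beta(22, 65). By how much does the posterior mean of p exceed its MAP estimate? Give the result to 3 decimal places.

Mode = (22−1)/(22+65−2) = 21/85 = 0.247.
Mean = 22/(22+65) = 22/87 = 0.253.
Difference = 0.253 − 0.247 = 0.006.

0.006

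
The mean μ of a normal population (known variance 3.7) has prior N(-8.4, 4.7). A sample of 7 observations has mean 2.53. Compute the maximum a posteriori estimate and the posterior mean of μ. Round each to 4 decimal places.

Posterior for μ is Normal. Precision-weighted mean: (1/4.7·-8.4 + 7/3.7·2.53) / (1/4.7 + 7/3.7) = 1.4251.
A Normal posterior is symmetric, so mode = mean.

maximum a posteriori estimate = 1.4251, posterior mean = 1.4251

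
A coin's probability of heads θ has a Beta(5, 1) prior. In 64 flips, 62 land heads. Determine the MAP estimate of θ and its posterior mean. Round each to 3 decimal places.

Posterior: Beta(5+62, 1+2) = Beta(67, 3).
Mode = (67−1)/(67+3−2) = 66/68 = 0.971.
Mean = 67/(67+3) = 67/70 = 0.957.

MAP estimate = 0.971, posterior mean = 0.957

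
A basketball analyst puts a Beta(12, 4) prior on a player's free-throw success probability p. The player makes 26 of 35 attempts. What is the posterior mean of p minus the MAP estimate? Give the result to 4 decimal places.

-0.0100

Posterior: Beta(12+26, 4+9) = Beta(38, 13).
Mode = (38−1)/(38+13−2) = 37/49 = 0.7551.
Mean = 38/(38+13) = 38/51 = 0.7451.
Difference = 0.7451 − 0.7551 = -0.0100.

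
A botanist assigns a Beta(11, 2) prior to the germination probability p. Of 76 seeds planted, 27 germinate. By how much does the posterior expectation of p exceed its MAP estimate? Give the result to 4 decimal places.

Posterior: Beta(11+27, 2+49) = Beta(38, 51).
Mode = (38−1)/(38+51−2) = 37/87 = 0.4253.
Mean = 38/(38+51) = 38/89 = 0.4270.
Difference = 0.4270 − 0.4253 = 0.0017.

0.0017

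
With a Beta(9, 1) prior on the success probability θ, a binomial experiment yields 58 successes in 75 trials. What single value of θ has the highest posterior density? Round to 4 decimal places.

0.7952

Posterior: Beta(9+58, 1+17) = Beta(67, 18).
Mode = (67−1)/(67+18−2) = 66/83 = 0.7952.
Mean = 67/(67+18) = 67/85 = 0.7882.
This is the posterior mode — the MAP estimate.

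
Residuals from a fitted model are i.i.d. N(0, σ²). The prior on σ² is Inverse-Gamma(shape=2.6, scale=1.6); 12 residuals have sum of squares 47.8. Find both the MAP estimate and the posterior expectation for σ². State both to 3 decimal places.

MAP estimate = 2.656, posterior expectation = 3.355

Posterior: Inverse-Gamma(shape = 2.6+12/2 = 8.6, scale = 1.6+47.8/2 = 25.5).
Mode = β/(α+1) = 25.5/9.6 = 2.656.
Mean = β/(α−1) = 25.5/7.6 = 3.355.
Mean > mode: the posterior has a right tail.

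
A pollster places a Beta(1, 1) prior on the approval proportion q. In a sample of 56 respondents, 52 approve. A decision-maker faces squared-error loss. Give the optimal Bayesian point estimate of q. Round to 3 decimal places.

Posterior: Beta(1+52, 1+4) = Beta(53, 5).
Mode = (53−1)/(53+5−2) = 52/56 = 0.929.
With a flat prior the MAP equals the MLE, 52/56.
Mean = 53/(53+5) = 53/58 = 0.914.
Squared-error loss ⇒ the optimal estimator is the posterior mean.

0.914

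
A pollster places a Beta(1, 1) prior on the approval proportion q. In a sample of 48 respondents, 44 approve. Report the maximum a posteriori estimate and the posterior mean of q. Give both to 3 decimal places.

MAP: 0.917. Posterior mean: 0.900.

Posterior: Beta(1+44, 1+4) = Beta(45, 5).
Mode = (45−1)/(45+5−2) = 44/48 = 0.917.
With a flat prior the MAP equals the MLE, 44/48.
Mean = 45/(45+5) = 45/50 = 0.900.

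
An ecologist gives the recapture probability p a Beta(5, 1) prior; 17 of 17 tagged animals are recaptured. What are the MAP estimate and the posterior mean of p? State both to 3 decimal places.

Posterior: Beta(5+17, 1+0) = Beta(22, 1).
Since β = 1 ≤ 1 and α > 1, the Beta density is monotone increasing on [0,1]; the mode is at 1.
Mean = 22/(22+1) = 0.957.
The posterior is left-skewed, so the mode exceeds the mean.

MAP = 1.000; posterior mean = 0.957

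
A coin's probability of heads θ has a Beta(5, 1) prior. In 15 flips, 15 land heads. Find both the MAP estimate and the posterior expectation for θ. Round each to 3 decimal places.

Posterior: Beta(5+15, 1+0) = Beta(20, 1).
Since β = 1 ≤ 1 and α > 1, the Beta density is monotone increasing on [0,1]; the mode is at 1.
Mean = 20/(20+1) = 0.952.
The posterior is left-skewed, so the mode exceeds the mean.

MAP: 1.000. Posterior mean: 0.952.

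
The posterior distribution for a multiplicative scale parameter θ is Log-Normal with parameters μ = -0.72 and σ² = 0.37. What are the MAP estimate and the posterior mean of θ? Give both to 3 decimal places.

Mode = exp(μ − σ²) = exp(-1.09) = 0.336.
Mean = exp(μ + σ²/2) = exp(-0.535) = 0.586.

θ_MAP = 0.336, E[θ|data] = 0.586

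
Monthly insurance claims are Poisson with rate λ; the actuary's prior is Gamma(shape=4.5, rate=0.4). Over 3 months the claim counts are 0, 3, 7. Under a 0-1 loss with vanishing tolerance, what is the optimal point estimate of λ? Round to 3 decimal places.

Σ counts = 10. Posterior: Gamma(shape = 4.5+10 = 14.5, rate = 0.4+3 = 3.4).
Mode = (α−1)/β = 13.5/3.4 = 3.971.
Mean = α/β = 14.5/3.4 = 4.265.
This is the posterior mode — the MAP estimate.

3.971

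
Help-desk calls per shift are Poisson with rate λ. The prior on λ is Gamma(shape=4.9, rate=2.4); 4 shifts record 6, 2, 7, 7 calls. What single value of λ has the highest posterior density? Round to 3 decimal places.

Σ counts = 22. Posterior: Gamma(shape = 4.9+22 = 26.9, rate = 2.4+4 = 6.4).
Mode = (α−1)/β = 25.9/6.4 = 4.047.
Mean = α/β = 26.9/6.4 = 4.203.
This is the posterior mode — the MAP estimate.

4.047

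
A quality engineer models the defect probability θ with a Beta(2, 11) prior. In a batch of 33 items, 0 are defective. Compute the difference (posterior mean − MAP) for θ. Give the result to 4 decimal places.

0.0208

Posterior: Beta(2+0, 11+33) = Beta(2, 44).
Mode = (2−1)/(2+44−2) = 1/44 = 0.0227.
Mean = 2/(2+44) = 2/46 = 0.0435.
Difference = 0.0435 − 0.0227 = 0.0208.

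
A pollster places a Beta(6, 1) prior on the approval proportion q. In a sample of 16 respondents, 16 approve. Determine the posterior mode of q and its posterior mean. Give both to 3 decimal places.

Posterior: Beta(6+16, 1+0) = Beta(22, 1).
Since β = 1 ≤ 1 and α > 1, the Beta density is monotone increasing on [0,1]; the mode is at 1.
Mean = 22/(22+1) = 0.957.
Mode > mean: the posterior has a left tail.

MAP: 1.000. Posterior mean: 0.957.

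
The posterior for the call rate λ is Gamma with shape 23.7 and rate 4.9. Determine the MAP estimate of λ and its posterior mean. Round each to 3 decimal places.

MAP = 4.633, posterior mean = 4.837

Mode = (α−1)/β = 22.7/4.9 = 4.633.
Mean = α/β = 23.7/4.9 = 4.837.
Right-skewed posterior ⇒ mode < mean.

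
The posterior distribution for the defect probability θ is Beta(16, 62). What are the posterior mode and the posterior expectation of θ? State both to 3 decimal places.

θ_MAP = 0.197, E[θ|data] = 0.205

Mode = (16−1)/(16+62−2) = 15/76 = 0.197.
Mean = 16/(16+62) = 16/78 = 0.205.
The posterior is right-skewed, so the mean exceeds the mode.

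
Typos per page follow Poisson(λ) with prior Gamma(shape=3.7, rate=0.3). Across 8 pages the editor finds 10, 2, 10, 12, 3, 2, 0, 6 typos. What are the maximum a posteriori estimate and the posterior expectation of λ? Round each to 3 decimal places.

MAP = 5.747, posterior mean = 5.867

Σ counts = 45. Posterior: Gamma(shape = 3.7+45 = 48.7, rate = 0.3+8 = 8.3).
Mode = (α−1)/β = 47.7/8.3 = 5.747.
Mean = α/β = 48.7/8.3 = 5.867.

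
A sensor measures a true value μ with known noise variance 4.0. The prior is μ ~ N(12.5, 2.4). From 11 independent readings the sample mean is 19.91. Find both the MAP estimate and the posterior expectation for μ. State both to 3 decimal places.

μ_MAP = 18.935, E[μ|data] = 18.935

Posterior for μ is Normal. Precision-weighted mean: (1/2.4·12.5 + 11/4.0·19.91) / (1/2.4 + 11/4.0) = 18.935.
A Normal posterior is symmetric, so mode = mean.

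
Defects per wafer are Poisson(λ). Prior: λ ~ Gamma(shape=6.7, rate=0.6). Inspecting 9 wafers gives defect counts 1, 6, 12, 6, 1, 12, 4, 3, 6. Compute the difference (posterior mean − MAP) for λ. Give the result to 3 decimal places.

Σ counts = 51. Posterior: Gamma(shape = 6.7+51 = 57.7, rate = 0.6+9 = 9.6).
Mode = (α−1)/β = 56.7/9.6 = 5.906.
Mean = α/β = 57.7/9.6 = 6.010.
Difference = 6.010 − 5.906 = 0.104.
Right-skewed posterior ⇒ mode < mean.

0.104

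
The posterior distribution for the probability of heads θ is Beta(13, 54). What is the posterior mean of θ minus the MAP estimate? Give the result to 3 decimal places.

Mode = (13−1)/(13+54−2) = 12/65 = 0.185.
Mean = 13/(13+54) = 13/67 = 0.194.
Difference = 0.194 − 0.185 = 0.009.

0.009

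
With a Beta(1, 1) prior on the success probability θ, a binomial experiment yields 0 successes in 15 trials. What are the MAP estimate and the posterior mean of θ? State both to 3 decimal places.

Posterior: Beta(1+0, 1+15) = Beta(1, 16).
Since α = 1 ≤ 1 and β > 1, the Beta density is monotone decreasing on [0,1]; the mode is at 0.
Mean = 1/(1+16) = 0.059.
Mean > mode: the posterior has a right tail.

MAP estimate = 0.000, posterior mean = 0.059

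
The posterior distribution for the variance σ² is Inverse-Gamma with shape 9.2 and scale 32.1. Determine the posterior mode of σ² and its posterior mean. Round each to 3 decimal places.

σ²_MAP = 3.147, E[σ²|data] = 3.915

Mode = β/(α+1) = 32.1/10.2 = 3.147.
Mean = β/(α−1) = 32.1/8.2 = 3.915.
The mean is pulled above the mode by the posterior's right skew.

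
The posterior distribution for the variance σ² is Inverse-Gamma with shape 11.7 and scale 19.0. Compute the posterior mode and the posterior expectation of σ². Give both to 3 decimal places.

Mode = β/(α+1) = 19.0/12.7 = 1.496.
Mean = β/(α−1) = 19.0/10.7 = 1.776.
Mean > mode: the posterior has a right tail.

σ²_MAP = 1.496, E[σ²|data] = 1.776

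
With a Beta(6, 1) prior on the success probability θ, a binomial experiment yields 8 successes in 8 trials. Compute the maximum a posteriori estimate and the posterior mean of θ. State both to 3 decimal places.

MAP = 1.000; posterior mean = 0.933

Posterior: Beta(6+8, 1+0) = Beta(14, 1).
Since β = 1 ≤ 1 and α > 1, the Beta density is monotone increasing on [0,1]; the mode is at 1.
Mean = 14/(14+1) = 0.933.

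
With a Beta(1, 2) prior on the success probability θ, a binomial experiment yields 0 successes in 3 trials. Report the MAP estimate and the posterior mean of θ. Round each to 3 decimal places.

Posterior: Beta(1+0, 2+3) = Beta(1, 5).
Since α = 1 ≤ 1 and β > 1, the Beta density is monotone decreasing on [0,1]; the mode is at 0.
Mean = 1/(1+5) = 0.167.

MAP = 0.000; posterior mean = 0.167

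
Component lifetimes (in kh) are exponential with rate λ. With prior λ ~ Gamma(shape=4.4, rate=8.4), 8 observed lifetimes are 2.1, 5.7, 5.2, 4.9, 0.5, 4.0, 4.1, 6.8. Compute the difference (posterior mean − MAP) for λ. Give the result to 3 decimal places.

0.024

Σ times = 33.3. Posterior: Gamma(shape = 4.4+8 = 12.4, rate = 8.4+33.3 = 41.7).
Mode = (α−1)/β = 11.4/41.7 = 0.273.
Mean = α/β = 12.4/41.7 = 0.297.
Difference = 0.297 − 0.273 = 0.024.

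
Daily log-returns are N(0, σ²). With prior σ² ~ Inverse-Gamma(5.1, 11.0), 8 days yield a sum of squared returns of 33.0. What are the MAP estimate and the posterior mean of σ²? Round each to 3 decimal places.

Posterior: Inverse-Gamma(shape = 5.1+8/2 = 9.1, scale = 11.0+33.0/2 = 27.5).
Mode = β/(α+1) = 27.5/10.1 = 2.723.
Mean = β/(α−1) = 27.5/8.1 = 3.395.

σ²_MAP = 2.723, E[σ²|data] = 3.395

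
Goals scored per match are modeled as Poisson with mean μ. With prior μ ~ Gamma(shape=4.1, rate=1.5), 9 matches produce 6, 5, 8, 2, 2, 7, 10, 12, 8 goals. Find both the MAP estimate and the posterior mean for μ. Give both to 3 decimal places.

Σ counts = 60. Posterior: Gamma(shape = 4.1+60 = 64.1, rate = 1.5+9 = 10.5).
Mode = (α−1)/β = 63.1/10.5 = 6.010.
Mean = α/β = 64.1/10.5 = 6.105.

μ_MAP = 6.010, E[μ|data] = 6.105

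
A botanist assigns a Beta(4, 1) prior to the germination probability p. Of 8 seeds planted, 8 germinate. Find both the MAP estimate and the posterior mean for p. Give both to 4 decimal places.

MAP = 1.0000; posterior mean = 0.9231

Posterior: Beta(4+8, 1+0) = Beta(12, 1).
Since β = 1 ≤ 1 and α > 1, the Beta density is monotone increasing on [0,1]; the mode is at 1.
Mean = 12/(12+1) = 0.9231.
Left-skewed posterior ⇒ mean < mode.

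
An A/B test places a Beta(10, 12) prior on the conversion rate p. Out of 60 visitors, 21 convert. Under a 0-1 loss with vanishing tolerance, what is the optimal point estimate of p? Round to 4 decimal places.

Posterior: Beta(10+21, 12+39) = Beta(31, 51).
Mode = (31−1)/(31+51−2) = 30/80 = 0.3750.
Mean = 31/(31+51) = 31/82 = 0.3780.
This is the posterior mode — the MAP estimate.

0.3750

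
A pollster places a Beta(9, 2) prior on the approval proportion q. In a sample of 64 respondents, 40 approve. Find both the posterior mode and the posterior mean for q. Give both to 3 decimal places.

posterior mode = 0.658, posterior mean = 0.653

Posterior: Beta(9+40, 2+24) = Beta(49, 26).
Mode = (49−1)/(49+26−2) = 48/73 = 0.658.
Mean = 49/(49+26) = 49/75 = 0.653.
Mode > mean: the posterior has a left tail.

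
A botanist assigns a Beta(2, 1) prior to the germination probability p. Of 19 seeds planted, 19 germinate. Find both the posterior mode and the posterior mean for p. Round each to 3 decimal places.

p_MAP = 1.000, E[p|data] = 0.955

Posterior: Beta(2+19, 1+0) = Beta(21, 1).
Since β = 1 ≤ 1 and α > 1, the Beta density is monotone increasing on [0,1]; the mode is at 1.
Mean = 21/(21+1) = 0.955.
Mode > mean: the posterior has a left tail.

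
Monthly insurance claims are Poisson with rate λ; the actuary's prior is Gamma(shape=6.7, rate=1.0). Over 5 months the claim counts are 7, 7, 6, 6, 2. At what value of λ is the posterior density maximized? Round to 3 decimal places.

5.617

Σ counts = 28. Posterior: Gamma(shape = 6.7+28 = 34.7, rate = 1.0+5 = 6.0).
Mode = (α−1)/β = 33.7/6.0 = 5.617.
Mean = α/β = 34.7/6.0 = 5.783.
This is the posterior mode — the MAP estimate.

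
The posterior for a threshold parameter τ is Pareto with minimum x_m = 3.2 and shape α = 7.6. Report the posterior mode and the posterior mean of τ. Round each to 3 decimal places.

The Pareto density is strictly decreasing on [x_m, ∞), so the mode is x_m = 3.200.
Mean = α·x_m/(α−1) = 7.6·3.2/6.6 = 3.685.
Mean > mode: the posterior has a right tail.

MAP = 3.200, posterior mean = 3.685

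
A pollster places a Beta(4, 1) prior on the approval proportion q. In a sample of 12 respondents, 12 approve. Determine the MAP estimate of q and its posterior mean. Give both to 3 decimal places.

MAP estimate = 1.000, posterior mean = 0.941

Posterior: Beta(4+12, 1+0) = Beta(16, 1).
Since β = 1 ≤ 1 and α > 1, the Beta density is monotone increasing on [0,1]; the mode is at 1.
Mean = 16/(16+1) = 0.941.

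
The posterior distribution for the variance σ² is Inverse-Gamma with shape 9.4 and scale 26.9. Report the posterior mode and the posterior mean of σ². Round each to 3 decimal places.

Mode = β/(α+1) = 26.9/10.4 = 2.587.
Mean = β/(α−1) = 26.9/8.4 = 3.202.
The posterior is right-skewed, so the mean exceeds the mode.

σ²_MAP = 2.587, E[σ²|data] = 3.202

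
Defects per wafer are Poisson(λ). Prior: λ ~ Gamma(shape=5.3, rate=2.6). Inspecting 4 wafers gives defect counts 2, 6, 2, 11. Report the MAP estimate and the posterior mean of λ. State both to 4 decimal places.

Σ counts = 21. Posterior: Gamma(shape = 5.3+21 = 26.3, rate = 2.6+4 = 6.6).
Mode = (α−1)/β = 25.3/6.6 = 3.8333.
Mean = α/β = 26.3/6.6 = 3.9848.

λ_MAP = 3.8333, E[λ|data] = 3.9848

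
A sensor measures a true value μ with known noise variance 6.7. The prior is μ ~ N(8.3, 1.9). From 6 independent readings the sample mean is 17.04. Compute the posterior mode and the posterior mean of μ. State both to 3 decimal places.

MAP = 13.805; posterior mean = 13.805

Posterior for μ is Normal. Precision-weighted mean: (1/1.9·8.3 + 6/6.7·17.04) / (1/1.9 + 6/6.7) = 13.805.
A Normal posterior is symmetric, so mode = mean.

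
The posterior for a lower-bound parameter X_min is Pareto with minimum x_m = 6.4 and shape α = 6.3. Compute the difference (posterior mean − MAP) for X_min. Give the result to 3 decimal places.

1.208

The Pareto density is strictly decreasing on [x_m, ∞), so the mode is x_m = 6.400.
Mean = α·x_m/(α−1) = 6.3·6.4/5.3 = 7.608.
Difference = 7.608 − 6.400 = 1.208.
The posterior is right-skewed, so the mean exceeds the mode.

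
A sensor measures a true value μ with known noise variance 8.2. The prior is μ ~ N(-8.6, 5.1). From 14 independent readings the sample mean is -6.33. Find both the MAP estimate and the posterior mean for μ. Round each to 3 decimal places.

MAP: -6.564. Posterior mean: -6.564.

Posterior for μ is Normal. Precision-weighted mean: (1/5.1·-8.6 + 14/8.2·-6.33) / (1/5.1 + 14/8.2) = -6.564.
A Normal posterior is symmetric, so mode = mean.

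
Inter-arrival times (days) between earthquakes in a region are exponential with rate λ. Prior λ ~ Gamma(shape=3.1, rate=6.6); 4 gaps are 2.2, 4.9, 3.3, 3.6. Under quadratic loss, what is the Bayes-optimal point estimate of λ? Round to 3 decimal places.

Σ times = 14.0. Posterior: Gamma(shape = 3.1+4 = 7.1, rate = 6.6+14.0 = 20.6).
Mode = (α−1)/β = 6.1/20.6 = 0.296.
Mean = α/β = 7.1/20.6 = 0.345.
Quadratic loss ⇒ the optimal estimator is the posterior mean.

0.345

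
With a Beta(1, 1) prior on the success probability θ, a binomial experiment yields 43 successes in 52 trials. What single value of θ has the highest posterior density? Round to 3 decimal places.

Posterior: Beta(1+43, 1+9) = Beta(44, 10).
Mode = (44−1)/(44+10−2) = 43/52 = 0.827.
With a flat prior the MAP equals the MLE, 43/52.
Mean = 44/(44+10) = 44/54 = 0.815.
This is the posterior mode — the MAP estimate.

0.827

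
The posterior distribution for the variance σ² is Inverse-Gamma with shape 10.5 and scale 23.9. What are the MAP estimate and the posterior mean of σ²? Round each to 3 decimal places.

MAP estimate = 2.078, posterior mean = 2.516

Mode = β/(α+1) = 23.9/11.5 = 2.078.
Mean = β/(α−1) = 23.9/9.5 = 2.516.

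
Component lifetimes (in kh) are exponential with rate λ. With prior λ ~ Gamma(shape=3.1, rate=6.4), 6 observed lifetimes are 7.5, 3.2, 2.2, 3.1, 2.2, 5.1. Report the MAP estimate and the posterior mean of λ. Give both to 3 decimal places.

MAP: 0.273. Posterior mean: 0.306.

Σ times = 23.3. Posterior: Gamma(shape = 3.1+6 = 9.1, rate = 6.4+23.3 = 29.7).
Mode = (α−1)/β = 8.1/29.7 = 0.273.
Mean = α/β = 9.1/29.7 = 0.306.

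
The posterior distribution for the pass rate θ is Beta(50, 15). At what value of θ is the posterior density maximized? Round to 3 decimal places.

0.778

Mode = (50−1)/(50+15−2) = 49/63 = 0.778.
Mean = 50/(50+15) = 50/65 = 0.769.
This is the posterior mode — the MAP estimate.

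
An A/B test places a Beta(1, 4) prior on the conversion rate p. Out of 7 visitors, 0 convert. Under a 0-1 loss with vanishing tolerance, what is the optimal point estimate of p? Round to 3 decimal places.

Posterior: Beta(1+0, 4+7) = Beta(1, 11).
Since α = 1 ≤ 1 and β > 1, the Beta density is monotone decreasing on [0,1]; the mode is at 0.
Mean = 1/(1+11) = 0.083.
This is the posterior mode — the MAP estimate.

0.000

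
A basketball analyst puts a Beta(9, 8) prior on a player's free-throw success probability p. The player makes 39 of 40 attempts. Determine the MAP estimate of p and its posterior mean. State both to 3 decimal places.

p_MAP = 0.855, E[p|data] = 0.842

Posterior: Beta(9+39, 8+1) = Beta(48, 9).
Mode = (48−1)/(48+9−2) = 47/55 = 0.855.
Mean = 48/(48+9) = 48/57 = 0.842.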